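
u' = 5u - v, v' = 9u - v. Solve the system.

Coefficient matrix A = [[5, -1], [9, -1]].
Characteristic polynomial det(A - λI) = λ^2 - 4λ + 4 = 0.
Single eigenvalue λ = 2 with algebraic multiplicity 2.
Eigenvector v = (-1,-3); generalized eigenvector w with (A-λI)w=v is (-1,-2).
General solution: e^(2t)[c_1·v + c_2·(t·v + w)].

u(t) = -c_1e^(2t) - c_2te^(2t) - c_2e^(2t), v(t) = -3c_1e^(2t) - 3c_2te^(2t) - 2c_2e^(2t)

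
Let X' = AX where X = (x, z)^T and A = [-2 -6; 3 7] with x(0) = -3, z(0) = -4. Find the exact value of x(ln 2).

A = [[-2,-6],[3,7]]; eigenvalues λ = 4, 1.
Eigenvectors: (1,-1) for λ=4, (2,-1) for λ=1.
From the initial condition, c_1 = 11, c_2 = -7.
x(ln 2) = (11)(2^4)(1) + (-7)(2^1)(2) = 148.

148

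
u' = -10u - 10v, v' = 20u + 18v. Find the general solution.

Coefficient matrix A = [[-10, -10], [20, 18]].
Characteristic polynomial det(A - λI) = λ^2 - 8λ + 20 = 0.
Eigenvalues λ = 4 ± 2i (complex conjugate pair).
For λ=4+2i: an eigenvector is (2,-3) - i(1,-1) = (2 - i, -3 + i).
A real fundamental pair from Re and Im of e^((4+2i)t)v: X_1 = e^(4t)(cos(2t)·(2,-3) + sin(2t)·(1,-1)), X_2 = e^(4t)(sin(2t)·(2,-3) - cos(2t)·(1,-1)).
General solution: c_1X_1 + c_2X_2.

u(t) = c_1e^(4t)sin(2t) + 2c_1e^(4t)cos(2t) + 2c_2e^(4t)sin(2t) - c_2e^(4t)cos(2t), v(t) = -c_1e^(4t)sin(2t) - 3c_1e^(4t)cos(2t) - 3c_2e^(4t)sin(2t) + c_2e^(4t)cos(2t)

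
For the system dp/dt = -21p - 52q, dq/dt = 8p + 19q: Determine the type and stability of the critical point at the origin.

stable spiral

A = [[-21,-52],[8,19]]; det(A-λI) = λ^2 + 2λ + 17.
λ = -1 ± 4i: negative real part.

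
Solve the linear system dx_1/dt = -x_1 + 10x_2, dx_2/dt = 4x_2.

x_1(t) = -K_1e^(-t) + 2K_2e^(4t), x_2(t) = K_2e^(4t)

Coefficient matrix A = [[-1, 10], [0, 4]].
Characteristic polynomial det(A - λI) = λ^2 - 3λ - 4 = 0.
Eigenvalues λ = -1, 4.
For λ=-1: (A-λI) row 1 is [0, 10], so an eigenvector is (-1, 0).
For λ=4: (A-λI) row 1 is [-5, 10], so an eigenvector is (2, 1).
General solution: K_1e^(-t)(-1,0) + K_2e^(4t)(2,1).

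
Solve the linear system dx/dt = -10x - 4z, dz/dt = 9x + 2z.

x(t) = 2K_1e^(-4t) + 2K_2te^(-4t) - K_2e^(-4t), z(t) = -3K_1e^(-4t) - 3K_2te^(-4t) + K_2e^(-4t)

Coefficient matrix A = [[-10, -4], [9, 2]].
Characteristic polynomial det(A - λI) = λ^2 + 8λ + 16 = 0.
Single eigenvalue λ = -4 with algebraic multiplicity 2.
Eigenvector v = (2,-3); generalized eigenvector w with (A-λI)w=v is (-1,1).
General solution: e^(-4t)[K_1·v + K_2·(t·v + w)].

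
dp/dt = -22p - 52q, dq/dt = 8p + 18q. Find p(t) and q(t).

Coefficient matrix A = [[-22, -52], [8, 18]].
Characteristic polynomial det(A - λI) = λ^2 + 4λ + 20 = 0.
Eigenvalues λ = -2 ± 4i (complex conjugate pair).
For λ=-2+4i: an eigenvector is (-3,1) - i(2,-1) = (-3 - 2i, 1 + i).
A real fundamental pair from Re and Im of e^((-2+4i)t)v: X_1 = e^(-2t)(cos(4t)·(-3,1) + sin(4t)·(2,-1)), X_2 = e^(-2t)(sin(4t)·(-3,1) - cos(4t)·(2,-1)).
General solution: K_1X_1 + K_2X_2.

p(t) = 2K_1e^(-2t)sin(4t) - 3K_1e^(-2t)cos(4t) - 3K_2e^(-2t)sin(4t) - 2K_2e^(-2t)cos(4t), q(t) = -K_1e^(-2t)sin(4t) + K_1e^(-2t)cos(4t) + K_2e^(-2t)sin(4t) + K_2e^(-2t)cos(4t)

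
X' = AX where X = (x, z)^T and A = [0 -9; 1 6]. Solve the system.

x(t) = -3K_1e^(3t) - 3K_2te^(3t) + K_2e^(3t), z(t) = K_1e^(3t) + K_2te^(3t)

Coefficient matrix A = [[0, -9], [1, 6]].
Characteristic polynomial det(A - λI) = λ^2 - 6λ + 9 = 0.
Single eigenvalue λ = 3 with algebraic multiplicity 2.
Eigenvector v = (-3,1); generalized eigenvector w with (A-λI)w=v is (1,0).
General solution: e^(3t)[K_1·v + K_2·(t·v + w)].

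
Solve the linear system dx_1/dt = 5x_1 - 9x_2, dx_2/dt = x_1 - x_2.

Coefficient matrix A = [[5, -9], [1, -1]].
Characteristic polynomial det(A - λI) = λ^2 - 4λ + 4 = 0.
Single eigenvalue λ = 2 with algebraic multiplicity 2.
Eigenvector v = (3,1); generalized eigenvector w with (A-λI)w=v is (1,0).
General solution: e^(2t)[K_1·v + K_2·(t·v + w)].

x_1(t) = 3K_1e^(2t) + 3K_2te^(2t) + K_2e^(2t), x_2(t) = K_1e^(2t) + K_2te^(2t)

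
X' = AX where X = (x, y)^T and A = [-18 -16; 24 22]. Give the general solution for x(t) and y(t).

Coefficient matrix A = [[-18, -16], [24, 22]].
Characteristic polynomial det(A - λI) = λ^2 - 4λ - 12 = 0.
Eigenvalues λ = -2, 6.
For λ=-2: (A-λI) row 1 is [-16, -16], so an eigenvector is (-1, 1).
For λ=6: (A-λI) row 1 is [-24, -16], so an eigenvector is (2, -3).
General solution: K_1e^(-2t)(-1,1) + K_2e^(6t)(2,-3).

x(t) = -K_1e^(-2t) + 2K_2e^(6t), y(t) = K_1e^(-2t) - 3K_2e^(6t)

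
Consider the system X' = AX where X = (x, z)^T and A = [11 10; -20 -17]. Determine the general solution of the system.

x(t) = -c_1e^(-3t)sin(2t) + 2c_1e^(-3t)cos(2t) + 2c_2e^(-3t)sin(2t) + c_2e^(-3t)cos(2t), z(t) = c_1e^(-3t)sin(2t) - 3c_1e^(-3t)cos(2t) - 3c_2e^(-3t)sin(2t) - c_2e^(-3t)cos(2t)

Coefficient matrix A = [[11, 10], [-20, -17]].
Characteristic polynomial det(A - λI) = λ^2 + 6λ + 13 = 0.
Eigenvalues λ = -3 ± 2i (complex conjugate pair).
For λ=-3+2i: an eigenvector is (2,-3) - i(-1,1) = (2 + i, -3 - i).
A real fundamental pair from Re and Im of e^((-3+2i)t)v: X_1 = e^(-3t)(cos(2t)·(2,-3) + sin(2t)·(-1,1)), X_2 = e^(-3t)(sin(2t)·(2,-3) - cos(2t)·(-1,1)).
General solution: c_1X_1 + c_2X_2.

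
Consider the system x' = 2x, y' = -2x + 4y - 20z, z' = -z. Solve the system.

x(t) = c_1e^(2t), y(t) = c_1e^(2t) + c_2e^(4t) + 4c_3e^(-t), z(t) = c_3e^(-t)

Coefficient matrix A = [[2, 0, 0], [-2, 4, -20], [0, 0, -1]].
det(A - λI) = 0 gives eigenvalues λ = 2, 4, -1.
For λ=2: eigenvector (1,1,0).
For λ=4: eigenvector (0,1,0).
For λ=-1: eigenvector (0,4,1).
General solution: c_1e^(2t)(1,1,0) + c_2e^(4t)(0,1,0) + c_3e^(-t)(0,4,1).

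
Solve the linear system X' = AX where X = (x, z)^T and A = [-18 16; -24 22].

x(t) = -2K_1e^(6t) - K_2e^(-2t), z(t) = -3K_1e^(6t) - K_2e^(-2t)

Coefficient matrix A = [[-18, 16], [-24, 22]].
Characteristic polynomial det(A - λI) = λ^2 - 4λ - 12 = 0.
Eigenvalues λ = 6, -2.
For λ=6: (A-λI) row 1 is [-24, 16], so an eigenvector is (-2, -3).
For λ=-2: (A-λI) row 1 is [-16, 16], so an eigenvector is (-1, -1).
General solution: K_1e^(6t)(-2,-3) + K_2e^(-2t)(-1,-1).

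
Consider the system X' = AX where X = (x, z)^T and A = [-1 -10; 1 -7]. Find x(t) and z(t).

x(t) = K_1e^(-4t)sin(t) - 3K_1e^(-4t)cos(t) - 3K_2e^(-4t)sin(t) - K_2e^(-4t)cos(t), z(t) = -K_1e^(-4t)cos(t) - K_2e^(-4t)sin(t)

Coefficient matrix A = [[-1, -10], [1, -7]].
Characteristic polynomial det(A - λI) = λ^2 + 8λ + 17 = 0.
Eigenvalues λ = -4 ± i (complex conjugate pair).
For λ=-4+i: an eigenvector is (-3,-1) - i(1,0) = (-3 - i, -1).
A real fundamental pair from Re and Im of e^((-4+i)t)v: X_1 = e^(-4t)(cos(t)·(-3,-1) + sin(t)·(1,0)), X_2 = e^(-4t)(sin(t)·(-3,-1) - cos(t)·(1,0)).
General solution: K_1X_1 + K_2X_2.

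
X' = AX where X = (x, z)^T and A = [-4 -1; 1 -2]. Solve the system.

x(t) = -C_1e^(-3t) - C_2te^(-3t), z(t) = C_1e^(-3t) + C_2te^(-3t) + C_2e^(-3t)

Coefficient matrix A = [[-4, -1], [1, -2]].
Characteristic polynomial det(A - λI) = λ^2 + 6λ + 9 = 0.
Single eigenvalue λ = -3 with algebraic multiplicity 2.
Eigenvector v = (-1,1); generalized eigenvector w with (A-λI)w=v is (0,1).
General solution: e^(-3t)[C_1·v + C_2·(t·v + w)].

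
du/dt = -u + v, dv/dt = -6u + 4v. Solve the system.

Coefficient matrix A = [[-1, 1], [-6, 4]].
Characteristic polynomial det(A - λI) = λ^2 - 3λ + 2 = 0.
Eigenvalues λ = 1, 2.
For λ=1: (A-λI) row 1 is [-2, 1], so an eigenvector is (-1, -2).
For λ=2: (A-λI) row 1 is [-3, 1], so an eigenvector is (-1, -3).
General solution: K_1e^(t)(-1,-2) + K_2e^(2t)(-1,-3).

u(t) = -K_1e^(t) - K_2e^(2t), v(t) = -2K_1e^(t) - 3K_2e^(2t)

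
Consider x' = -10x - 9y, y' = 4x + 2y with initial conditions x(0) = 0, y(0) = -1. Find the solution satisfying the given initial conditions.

Coefficient matrix A = [[-10, -9], [4, 2]].
Characteristic polynomial det(A - λI) = λ^2 + 8λ + 16 = 0.
Single eigenvalue λ = -4 with algebraic multiplicity 2.
Eigenvector v = (-3,2); generalized eigenvector w with (A-λI)w=v is (-1,1).
General solution: e^(-4t)[K_1·v + K_2·(t·v + w)].
Applying x(0)=0, y(0)=-1 gives K_1=1, K_2=-3.

x(t) = 9te^(-4t), y(t) = -6te^(-4t) - e^(-4t)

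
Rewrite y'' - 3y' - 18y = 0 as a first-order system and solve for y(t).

Let x_1 = y, x_2 = y'. Then x_1' = x_2 and x_2' = 18x_1 + 3x_2.
A = [[0,1],[18,3]]; det(A-λI) = λ^2 - 3λ - 18.
Eigenvalues λ = -3, 6 with eigenvectors (1,-3), (1,6).

y(t) = C_1e^(-3t) + C_2e^(6t)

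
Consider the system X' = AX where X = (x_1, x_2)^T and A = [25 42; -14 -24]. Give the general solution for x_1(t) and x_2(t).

x_1(t) = 3K_1e^(-3t) - 2K_2e^(4t), x_2(t) = -2K_1e^(-3t) + K_2e^(4t)

Coefficient matrix A = [[25, 42], [-14, -24]].
Characteristic polynomial det(A - λI) = λ^2 - λ - 12 = 0.
Eigenvalues λ = -3, 4.
For λ=-3: (A-λI) row 1 is [28, 42], so an eigenvector is (3, -2).
For λ=4: (A-λI) row 1 is [21, 42], so an eigenvector is (-2, 1).
General solution: K_1e^(-3t)(3,-2) + K_2e^(4t)(-2,1).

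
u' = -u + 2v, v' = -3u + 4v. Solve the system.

Coefficient matrix A = [[-1, 2], [-3, 4]].
Characteristic polynomial det(A - λI) = λ^2 - 3λ + 2 = 0.
Eigenvalues λ = 1, 2.
For λ=1: (A-λI) row 1 is [-2, 2], so an eigenvector is (1, 1).
For λ=2: (A-λI) row 1 is [-3, 2], so an eigenvector is (-2, -3).
General solution: c_1e^(t)(1,1) + c_2e^(2t)(-2,-3).

u(t) = c_1e^(t) - 2c_2e^(2t), v(t) = c_1e^(t) - 3c_2e^(2t)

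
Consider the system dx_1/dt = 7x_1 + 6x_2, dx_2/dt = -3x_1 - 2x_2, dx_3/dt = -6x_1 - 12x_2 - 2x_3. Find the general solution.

x_1(t) = c_1e^(t) + 2c_2e^(4t), x_2(t) = -c_1e^(t) - c_2e^(4t), x_3(t) = 2c_1e^(t) + c_3e^(-2t)

Coefficient matrix A = [[7, 6, 0], [-3, -2, 0], [-6, -12, -2]].
det(A - λI) = 0 gives eigenvalues λ = 1, 4, -2.
For λ=1: eigenvector (1,-1,2).
For λ=4: eigenvector (2,-1,0).
For λ=-2: eigenvector (0,0,1).
General solution: c_1e^(t)(1,-1,2) + c_2e^(4t)(2,-1,0) + c_3e^(-2t)(0,0,1).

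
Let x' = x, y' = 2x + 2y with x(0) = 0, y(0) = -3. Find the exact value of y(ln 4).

A = [[1,0],[2,2]]; eigenvalues λ = 2, 1.
Eigenvectors: (0,-1) for λ=2, (1,-2) for λ=1.
From the initial condition, c_1 = 3, c_2 = 0.
y(ln 4) = (3)(4^2)(-1) + (0)(4^1)(-2) = -48.

-48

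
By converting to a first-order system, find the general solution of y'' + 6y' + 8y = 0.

y(t) = c_1e^(-2t) + c_2e^(-4t)

Let x_1 = y, x_2 = y'. Then x_1' = x_2 and x_2' = -8x_1 - 6x_2.
A = [[0,1],[-8,-6]]; det(A-λI) = λ^2 + 6λ + 8.
Eigenvalues λ = -2, -4 with eigenvectors (1,-2), (1,-4).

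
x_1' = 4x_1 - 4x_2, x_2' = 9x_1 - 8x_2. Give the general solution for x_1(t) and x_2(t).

Coefficient matrix A = [[4, -4], [9, -8]].
Characteristic polynomial det(A - λI) = λ^2 + 4λ + 4 = 0.
Single eigenvalue λ = -2 with algebraic multiplicity 2.
Eigenvector v = (2,3); generalized eigenvector w with (A-λI)w=v is (-1,-2).
General solution: e^(-2t)[c_1·v + c_2·(t·v + w)].

x_1(t) = 2c_1e^(-2t) + 2c_2te^(-2t) - c_2e^(-2t), x_2(t) = 3c_1e^(-2t) + 3c_2te^(-2t) - 2c_2e^(-2t)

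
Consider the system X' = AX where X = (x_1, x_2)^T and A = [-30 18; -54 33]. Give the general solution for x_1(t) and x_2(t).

Coefficient matrix A = [[-30, 18], [-54, 33]].
Characteristic polynomial det(A - λI) = λ^2 - 3λ - 18 = 0.
Eigenvalues λ = -3, 6.
For λ=-3: (A-λI) row 1 is [-27, 18], so an eigenvector is (-2, -3).
For λ=6: (A-λI) row 1 is [-36, 18], so an eigenvector is (-1, -2).
General solution: c_1e^(-3t)(-2,-3) + c_2e^(6t)(-1,-2).

x_1(t) = -2c_1e^(-3t) - c_2e^(6t), x_2(t) = -3c_1e^(-3t) - 2c_2e^(6t)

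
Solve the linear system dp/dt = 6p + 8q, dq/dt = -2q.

Coefficient matrix A = [[6, 8], [0, -2]].
Characteristic polynomial det(A - λI) = λ^2 - 4λ - 12 = 0.
Eigenvalues λ = 6, -2.
For λ=6: (A-λI) row 1 is [0, 8], so an eigenvector is (-1, 0).
For λ=-2: (A-λI) row 1 is [8, 8], so an eigenvector is (-1, 1).
General solution: C_1e^(6t)(-1,0) + C_2e^(-2t)(-1,1).

p(t) = -C_1e^(6t) - C_2e^(-2t), q(t) = C_2e^(-2t)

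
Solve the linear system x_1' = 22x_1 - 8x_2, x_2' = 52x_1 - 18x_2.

Coefficient matrix A = [[22, -8], [52, -18]].
Characteristic polynomial det(A - λI) = λ^2 - 4λ + 20 = 0.
Eigenvalues λ = 2 ± 4i (complex conjugate pair).
For λ=2+4i: an eigenvector is (1,2) - i(1,3) = (1 - i, 2 - 3i).
A real fundamental pair from Re and Im of e^((2+4i)t)v: X_1 = e^(2t)(cos(4t)·(1,2) + sin(4t)·(1,3)), X_2 = e^(2t)(sin(4t)·(1,2) - cos(4t)·(1,3)).
General solution: K_1X_1 + K_2X_2.

x_1(t) = K_1e^(2t)sin(4t) + K_1e^(2t)cos(4t) + K_2e^(2t)sin(4t) - K_2e^(2t)cos(4t), x_2(t) = 3K_1e^(2t)sin(4t) + 2K_1e^(2t)cos(4t) + 2K_2e^(2t)sin(4t) - 3K_2e^(2t)cos(4t)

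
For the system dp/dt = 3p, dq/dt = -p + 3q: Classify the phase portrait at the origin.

A = [[3,0],[-1,3]]; det(A-λI) = λ^2 - 6λ + 9.
repeated λ = 3 with a single eigenvector.

unstable improper node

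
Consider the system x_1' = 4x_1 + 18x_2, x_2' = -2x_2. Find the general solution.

Coefficient matrix A = [[4, 18], [0, -2]].
Characteristic polynomial det(A - λI) = λ^2 - 2λ - 8 = 0.
Eigenvalues λ = 4, -2.
For λ=4: (A-λI) row 1 is [0, 18], so an eigenvector is (1, 0).
For λ=-2: (A-λI) row 1 is [6, 18], so an eigenvector is (3, -1).
General solution: K_1e^(4t)(1,0) + K_2e^(-2t)(3,-1).

x_1(t) = K_1e^(4t) + 3K_2e^(-2t), x_2(t) = -K_2e^(-2t)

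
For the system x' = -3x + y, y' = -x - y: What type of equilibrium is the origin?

A = [[-3,1],[-1,-1]]; det(A-λI) = λ^2 + 4λ + 4.
repeated λ = -2 with a single eigenvector.

stable improper node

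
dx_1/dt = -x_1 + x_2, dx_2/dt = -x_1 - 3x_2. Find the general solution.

Coefficient matrix A = [[-1, 1], [-1, -3]].
Characteristic polynomial det(A - λI) = λ^2 + 4λ + 4 = 0.
Single eigenvalue λ = -2 with algebraic multiplicity 2.
Eigenvector v = (1,-1); generalized eigenvector w with (A-λI)w=v is (1,0).
General solution: e^(-2t)[K_1·v + K_2·(t·v + w)].

x_1(t) = K_1e^(-2t) + K_2te^(-2t) + K_2e^(-2t), x_2(t) = -K_1e^(-2t) - K_2te^(-2t)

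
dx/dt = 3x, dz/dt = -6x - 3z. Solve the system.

x(t) = c_2e^(3t), z(t) = c_1e^(-3t) - c_2e^(3t)

Coefficient matrix A = [[3, 0], [-6, -3]].
Characteristic polynomial det(A - λI) = λ^2 - 9 = 0.
Eigenvalues λ = -3, 3.
For λ=-3: (A-λI) row 1 is [6, 0], so an eigenvector is (0, 1).
For λ=3: (A-λI) row 2 is [-6, -6], so an eigenvector is (1, -1).
General solution: c_1e^(-3t)(0,1) + c_2e^(3t)(1,-1).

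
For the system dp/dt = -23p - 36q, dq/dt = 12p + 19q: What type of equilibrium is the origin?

saddle

A = [[-23,-36],[12,19]]; det(A-λI) = λ^2 + 4λ - 5.
λ = -5, 1: opposite signs.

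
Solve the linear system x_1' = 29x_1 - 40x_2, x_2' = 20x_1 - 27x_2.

Coefficient matrix A = [[29, -40], [20, -27]].
Characteristic polynomial det(A - λI) = λ^2 - 2λ + 17 = 0.
Eigenvalues λ = 1 ± 4i (complex conjugate pair).
For λ=1+4i: an eigenvector is (3,2) - i(1,1) = (3 - i, 2 - i).
A real fundamental pair from Re and Im of e^((1+4i)t)v: X_1 = e^(t)(cos(4t)·(3,2) + sin(4t)·(1,1)), X_2 = e^(t)(sin(4t)·(3,2) - cos(4t)·(1,1)).
General solution: c_1X_1 + c_2X_2.

x_1(t) = c_1e^(t)sin(4t) + 3c_1e^(t)cos(4t) + 3c_2e^(t)sin(4t) - c_2e^(t)cos(4t), x_2(t) = c_1e^(t)sin(4t) + 2c_1e^(t)cos(4t) + 2c_2e^(t)sin(4t) - c_2e^(t)cos(4t)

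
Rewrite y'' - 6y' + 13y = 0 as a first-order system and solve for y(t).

Let x_1 = y, x_2 = y'. Then x_1' = x_2 and x_2' = -13x_1 + 6x_2.
A = [[0,1],[-13,6]]; det(A-λI) = λ^2 - 6λ + 13.
Eigenvalues λ = 3 ± 2i.

y(t) = c_1e^(3t)cos(2t) + c_2e^(3t)sin(2t)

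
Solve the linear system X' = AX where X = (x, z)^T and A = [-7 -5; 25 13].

Coefficient matrix A = [[-7, -5], [25, 13]].
Characteristic polynomial det(A - λI) = λ^2 - 6λ + 34 = 0.
Eigenvalues λ = 3 ± 5i (complex conjugate pair).
For λ=3+5i: an eigenvector is (1,-2) - i(0,1) = (1, -2 - i).
A real fundamental pair from Re and Im of e^((3+5i)t)v: X_1 = e^(3t)(cos(5t)·(1,-2) + sin(5t)·(0,1)), X_2 = e^(3t)(sin(5t)·(1,-2) - cos(5t)·(0,1)).
General solution: c_1X_1 + c_2X_2.

x(t) = c_1e^(3t)cos(5t) + c_2e^(3t)sin(5t), z(t) = c_1e^(3t)sin(5t) - 2c_1e^(3t)cos(5t) - 2c_2e^(3t)sin(5t) - c_2e^(3t)cos(5t)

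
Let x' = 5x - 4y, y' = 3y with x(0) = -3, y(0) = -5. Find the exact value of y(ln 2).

A = [[5,-4],[0,3]]; eigenvalues λ = 3, 5.
Eigenvectors: (-2,-1) for λ=3, (1,0) for λ=5.
From the initial condition, c_1 = 5, c_2 = 7.
y(ln 2) = (5)(2^3)(-1) + (7)(2^5)(0) = -40.

-40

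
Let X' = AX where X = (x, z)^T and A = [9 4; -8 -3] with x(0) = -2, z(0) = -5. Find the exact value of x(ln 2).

A = [[9,4],[-8,-3]]; eigenvalues λ = 5, 1.
Eigenvectors: (1,-1) for λ=5, (-1,2) for λ=1.
From the initial condition, c_1 = -9, c_2 = -7.
x(ln 2) = (-9)(2^5)(1) + (-7)(2^1)(-1) = -274.

-274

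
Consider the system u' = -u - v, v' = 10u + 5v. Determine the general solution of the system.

u(t) = c_1e^(2t)cos(t) + c_2e^(2t)sin(t), v(t) = c_1e^(2t)sin(t) - 3c_1e^(2t)cos(t) - 3c_2e^(2t)sin(t) - c_2e^(2t)cos(t)

Coefficient matrix A = [[-1, -1], [10, 5]].
Characteristic polynomial det(A - λI) = λ^2 - 4λ + 5 = 0.
Eigenvalues λ = 2 ± i (complex conjugate pair).
For λ=2+i: an eigenvector is (1,-3) - i(0,1) = (1, -3 - i).
A real fundamental pair from Re and Im of e^((2+i)t)v: X_1 = e^(2t)(cos(t)·(1,-3) + sin(t)·(0,1)), X_2 = e^(2t)(sin(t)·(1,-3) - cos(t)·(0,1)).
General solution: c_1X_1 + c_2X_2.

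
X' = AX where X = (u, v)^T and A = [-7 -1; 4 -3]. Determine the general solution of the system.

u(t) = -K_1e^(-5t) - K_2te^(-5t) - K_2e^(-5t), v(t) = 2K_1e^(-5t) + 2K_2te^(-5t) + 3K_2e^(-5t)

Coefficient matrix A = [[-7, -1], [4, -3]].
Characteristic polynomial det(A - λI) = λ^2 + 10λ + 25 = 0.
Single eigenvalue λ = -5 with algebraic multiplicity 2.
Eigenvector v = (-1,2); generalized eigenvector w with (A-λI)w=v is (-1,3).
General solution: e^(-5t)[K_1·v + K_2·(t·v + w)].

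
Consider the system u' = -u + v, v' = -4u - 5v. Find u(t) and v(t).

Coefficient matrix A = [[-1, 1], [-4, -5]].
Characteristic polynomial det(A - λI) = λ^2 + 6λ + 9 = 0.
Single eigenvalue λ = -3 with algebraic multiplicity 2.
Eigenvector v = (1,-2); generalized eigenvector w with (A-λI)w=v is (1,-1).
General solution: e^(-3t)[c_1·v + c_2·(t·v + w)].

u(t) = c_1e^(-3t) + c_2te^(-3t) + c_2e^(-3t), v(t) = -2c_1e^(-3t) - 2c_2te^(-3t) - c_2e^(-3t)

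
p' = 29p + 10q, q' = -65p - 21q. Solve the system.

Coefficient matrix A = [[29, 10], [-65, -21]].
Characteristic polynomial det(A - λI) = λ^2 - 8λ + 41 = 0.
Eigenvalues λ = 4 ± 5i (complex conjugate pair).
For λ=4+5i: an eigenvector is (-1,3) - i(1,-2) = (-1 - i, 3 + 2i).
A real fundamental pair from Re and Im of e^((4+5i)t)v: X_1 = e^(4t)(cos(5t)·(-1,3) + sin(5t)·(1,-2)), X_2 = e^(4t)(sin(5t)·(-1,3) - cos(5t)·(1,-2)).
General solution: C_1X_1 + C_2X_2.

p(t) = C_1e^(4t)sin(5t) - C_1e^(4t)cos(5t) - C_2e^(4t)sin(5t) - C_2e^(4t)cos(5t), q(t) = -2C_1e^(4t)sin(5t) + 3C_1e^(4t)cos(5t) + 3C_2e^(4t)sin(5t) + 2C_2e^(4t)cos(5t)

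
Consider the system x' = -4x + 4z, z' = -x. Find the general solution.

x(t) = -2C_1e^(-2t) - 2C_2te^(-2t) + C_2e^(-2t), z(t) = -C_1e^(-2t) - C_2te^(-2t)

Coefficient matrix A = [[-4, 4], [-1, 0]].
Characteristic polynomial det(A - λI) = λ^2 + 4λ + 4 = 0.
Single eigenvalue λ = -2 with algebraic multiplicity 2.
Eigenvector v = (-2,-1); generalized eigenvector w with (A-λI)w=v is (1,0).
General solution: e^(-2t)[C_1·v + C_2·(t·v + w)].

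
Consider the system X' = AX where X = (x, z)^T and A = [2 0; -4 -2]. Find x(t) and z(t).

x(t) = -C_1e^(2t), z(t) = C_1e^(2t) + C_2e^(-2t)

Coefficient matrix A = [[2, 0], [-4, -2]].
Characteristic polynomial det(A - λI) = λ^2 - 4 = 0.
Eigenvalues λ = 2, -2.
For λ=2: (A-λI) row 2 is [-4, -4], so an eigenvector is (-1, 1).
For λ=-2: (A-λI) row 1 is [4, 0], so an eigenvector is (0, 1).
General solution: C_1e^(2t)(-1,1) + C_2e^(-2t)(0,1).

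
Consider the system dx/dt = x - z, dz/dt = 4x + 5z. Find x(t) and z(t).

x(t) = C_1e^(3t) + C_2te^(3t) - 2C_2e^(3t), z(t) = -2C_1e^(3t) - 2C_2te^(3t) + 3C_2e^(3t)

Coefficient matrix A = [[1, -1], [4, 5]].
Characteristic polynomial det(A - λI) = λ^2 - 6λ + 9 = 0.
Single eigenvalue λ = 3 with algebraic multiplicity 2.
Eigenvector v = (1,-2); generalized eigenvector w with (A-λI)w=v is (-2,3).
General solution: e^(3t)[C_1·v + C_2·(t·v + w)].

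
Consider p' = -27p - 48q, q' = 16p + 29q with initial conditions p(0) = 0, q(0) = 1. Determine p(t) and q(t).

p(t) = -6e^(5t) + 6e^(-3t), q(t) = 4e^(5t) - 3e^(-3t)

Coefficient matrix A = [[-27, -48], [16, 29]].
Characteristic polynomial det(A - λI) = λ^2 - 2λ - 15 = 0.
Eigenvalues λ = -3, 5.
For λ=-3: (A-λI) row 1 is [-24, -48], so an eigenvector is (2, -1).
For λ=5: (A-λI) row 1 is [-32, -48], so an eigenvector is (3, -2).
General solution: C_1e^(-3t)(2,-1) + C_2e^(5t)(3,-2).
Applying p(0)=0, q(0)=1 gives C_1=3, C_2=-2.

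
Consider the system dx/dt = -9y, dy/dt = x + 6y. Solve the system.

x(t) = -3C_1e^(3t) - 3C_2te^(3t) - 2C_2e^(3t), y(t) = C_1e^(3t) + C_2te^(3t) + C_2e^(3t)

Coefficient matrix A = [[0, -9], [1, 6]].
Characteristic polynomial det(A - λI) = λ^2 - 6λ + 9 = 0.
Single eigenvalue λ = 3 with algebraic multiplicity 2.
Eigenvector v = (-3,1); generalized eigenvector w with (A-λI)w=v is (-2,1).
General solution: e^(3t)[C_1·v + C_2·(t·v + w)].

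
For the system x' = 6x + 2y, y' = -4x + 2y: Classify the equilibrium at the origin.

unstable spiral

A = [[6,2],[-4,2]]; det(A-λI) = λ^2 - 8λ + 20.
λ = 4 ± 2i: positive real part.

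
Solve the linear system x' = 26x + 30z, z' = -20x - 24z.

Coefficient matrix A = [[26, 30], [-20, -24]].
Characteristic polynomial det(A - λI) = λ^2 - 2λ - 24 = 0.
Eigenvalues λ = -4, 6.
For λ=-4: (A-λI) row 1 is [30, 30], so an eigenvector is (1, -1).
For λ=6: (A-λI) row 1 is [20, 30], so an eigenvector is (3, -2).
General solution: C_1e^(-4t)(1,-1) + C_2e^(6t)(3,-2).

x(t) = C_1e^(-4t) + 3C_2e^(6t), z(t) = -C_1e^(-4t) - 2C_2e^(6t)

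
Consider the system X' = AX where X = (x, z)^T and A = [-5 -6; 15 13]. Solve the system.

Coefficient matrix A = [[-5, -6], [15, 13]].
Characteristic polynomial det(A - λI) = λ^2 - 8λ + 25 = 0.
Eigenvalues λ = 4 ± 3i (complex conjugate pair).
For λ=4+3i: an eigenvector is (-1,2) - i(-1,1) = (-1 + i, 2 - i).
A real fundamental pair from Re and Im of e^((4+3i)t)v: X_1 = e^(4t)(cos(3t)·(-1,2) + sin(3t)·(-1,1)), X_2 = e^(4t)(sin(3t)·(-1,2) - cos(3t)·(-1,1)).
General solution: c_1X_1 + c_2X_2.

x(t) = -c_1e^(4t)sin(3t) - c_1e^(4t)cos(3t) - c_2e^(4t)sin(3t) + c_2e^(4t)cos(3t), z(t) = c_1e^(4t)sin(3t) + 2c_1e^(4t)cos(3t) + 2c_2e^(4t)sin(3t) - c_2e^(4t)cos(3t)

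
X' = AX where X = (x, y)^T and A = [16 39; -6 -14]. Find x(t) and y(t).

Coefficient matrix A = [[16, 39], [-6, -14]].
Characteristic polynomial det(A - λI) = λ^2 - 2λ + 10 = 0.
Eigenvalues λ = 1 ± 3i (complex conjugate pair).
For λ=1+3i: an eigenvector is (-3,1) - i(-2,1) = (-3 + 2i, 1 - i).
A real fundamental pair from Re and Im of e^((1+3i)t)v: X_1 = e^(t)(cos(3t)·(-3,1) + sin(3t)·(-2,1)), X_2 = e^(t)(sin(3t)·(-3,1) - cos(3t)·(-2,1)).
General solution: K_1X_1 + K_2X_2.

x(t) = -2K_1e^(t)sin(3t) - 3K_1e^(t)cos(3t) - 3K_2e^(t)sin(3t) + 2K_2e^(t)cos(3t), y(t) = K_1e^(t)sin(3t) + K_1e^(t)cos(3t) + K_2e^(t)sin(3t) - K_2e^(t)cos(3t)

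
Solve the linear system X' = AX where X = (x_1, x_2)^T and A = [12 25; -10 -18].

x_1(t) = 2c_1e^(-3t)sin(5t) - c_1e^(-3t)cos(5t) - c_2e^(-3t)sin(5t) - 2c_2e^(-3t)cos(5t), x_2(t) = -c_1e^(-3t)sin(5t) + c_1e^(-3t)cos(5t) + c_2e^(-3t)sin(5t) + c_2e^(-3t)cos(5t)

Coefficient matrix A = [[12, 25], [-10, -18]].
Characteristic polynomial det(A - λI) = λ^2 + 6λ + 34 = 0.
Eigenvalues λ = -3 ± 5i (complex conjugate pair).
For λ=-3+5i: an eigenvector is (-1,1) - i(2,-1) = (-1 - 2i, 1 + i).
A real fundamental pair from Re and Im of e^((-3+5i)t)v: X_1 = e^(-3t)(cos(5t)·(-1,1) + sin(5t)·(2,-1)), X_2 = e^(-3t)(sin(5t)·(-1,1) - cos(5t)·(2,-1)).
General solution: c_1X_1 + c_2X_2.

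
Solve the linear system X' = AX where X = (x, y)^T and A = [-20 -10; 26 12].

Coefficient matrix A = [[-20, -10], [26, 12]].
Characteristic polynomial det(A - λI) = λ^2 + 8λ + 20 = 0.
Eigenvalues λ = -4 ± 2i (complex conjugate pair).
For λ=-4+2i: an eigenvector is (2,-3) - i(-1,2) = (2 + i, -3 - 2i).
A real fundamental pair from Re and Im of e^((-4+2i)t)v: X_1 = e^(-4t)(cos(2t)·(2,-3) + sin(2t)·(-1,2)), X_2 = e^(-4t)(sin(2t)·(2,-3) - cos(2t)·(-1,2)).
General solution: C_1X_1 + C_2X_2.

x(t) = -C_1e^(-4t)sin(2t) + 2C_1e^(-4t)cos(2t) + 2C_2e^(-4t)sin(2t) + C_2e^(-4t)cos(2t), y(t) = 2C_1e^(-4t)sin(2t) - 3C_1e^(-4t)cos(2t) - 3C_2e^(-4t)sin(2t) - 2C_2e^(-4t)cos(2t)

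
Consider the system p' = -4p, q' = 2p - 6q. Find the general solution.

Coefficient matrix A = [[-4, 0], [2, -6]].
Characteristic polynomial det(A - λI) = λ^2 + 10λ + 24 = 0.
Eigenvalues λ = -4, -6.
For λ=-4: (A-λI) row 2 is [2, -2], so an eigenvector is (1, 1).
For λ=-6: (A-λI) row 1 is [2, 0], so an eigenvector is (0, -1).
General solution: C_1e^(-4t)(1,1) + C_2e^(-6t)(0,-1).

p(t) = C_1e^(-4t), q(t) = C_1e^(-4t) - C_2e^(-6t)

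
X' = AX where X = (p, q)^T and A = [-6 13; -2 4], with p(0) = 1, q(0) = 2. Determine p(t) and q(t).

p(t) = 21e^(-t)sin(t) + e^(-t)cos(t), q(t) = 8e^(-t)sin(t) + 2e^(-t)cos(t)

Coefficient matrix A = [[-6, 13], [-2, 4]].
Characteristic polynomial det(A - λI) = λ^2 + 2λ + 2 = 0.
Eigenvalues λ = -1 ± i (complex conjugate pair).
For λ=-1+i: an eigenvector is (2,1) - i(3,1) = (2 - 3i, 1 - i).
A real fundamental pair from Re and Im of e^((-1+i)t)v: X_1 = e^(-t)(cos(t)·(2,1) + sin(t)·(3,1)), X_2 = e^(-t)(sin(t)·(2,1) - cos(t)·(3,1)).
General solution: K_1X_1 + K_2X_2.
Applying p(0)=1, q(0)=2 gives K_1=5, K_2=3.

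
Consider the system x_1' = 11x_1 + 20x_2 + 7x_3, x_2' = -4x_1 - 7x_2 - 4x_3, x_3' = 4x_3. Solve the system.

Coefficient matrix A = [[11, 20, 7], [-4, -7, -4], [0, 0, 4]].
det(A - λI) = 0 gives eigenvalues λ = 4, 1, 3.
For λ=4: eigenvector (1,0,-1).
For λ=1: eigenvector (-2,1,0).
For λ=3: eigenvector (5,-2,0).
General solution: K_1e^(4t)(1,0,-1) + K_2e^(t)(-2,1,0) + K_3e^(3t)(5,-2,0).

x_1(t) = K_1e^(4t) - 2K_2e^(t) + 5K_3e^(3t), x_2(t) = K_2e^(t) - 2K_3e^(3t), x_3(t) = -K_1e^(4t)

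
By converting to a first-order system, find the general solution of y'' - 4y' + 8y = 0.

y(t) = K_1e^(2t)cos(2t) + K_2e^(2t)sin(2t)

Let x_1 = y, x_2 = y'. Then x_1' = x_2 and x_2' = -8x_1 + 4x_2.
A = [[0,1],[-8,4]]; det(A-λI) = λ^2 - 4λ + 8.
Eigenvalues λ = 2 ± 2i.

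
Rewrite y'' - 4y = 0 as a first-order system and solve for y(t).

Let x_1 = y, x_2 = y'. Then x_1' = x_2 and x_2' = 4x_1.
A = [[0,1],[4,0]]; det(A-λI) = λ^2 - 4.
Eigenvalues λ = -2, 2 with eigenvectors (1,-2), (1,2).

y(t) = C_1e^(-2t) + C_2e^(2t)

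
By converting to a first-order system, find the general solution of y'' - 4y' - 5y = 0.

y(t) = K_1e^(5t) + K_2e^(-t)

Let x_1 = y, x_2 = y'. Then x_1' = x_2 and x_2' = 5x_1 + 4x_2.
A = [[0,1],[5,4]]; det(A-λI) = λ^2 - 4λ - 5.
Eigenvalues λ = 5, -1 with eigenvectors (1,5), (1,-1).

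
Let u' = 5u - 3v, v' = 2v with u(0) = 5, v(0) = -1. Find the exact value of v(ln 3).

A = [[5,-3],[0,2]]; eigenvalues λ = 2, 5.
Eigenvectors: (1,1) for λ=2, (-1,0) for λ=5.
From the initial condition, c_1 = -1, c_2 = -6.
v(ln 3) = (-1)(3^2)(1) + (-6)(3^5)(0) = -9.

-9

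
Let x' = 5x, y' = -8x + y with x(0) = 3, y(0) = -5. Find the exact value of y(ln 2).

A = [[5,0],[-8,1]]; eigenvalues λ = 1, 5.
Eigenvectors: (0,-1) for λ=1, (1,-2) for λ=5.
From the initial condition, c_1 = -1, c_2 = 3.
y(ln 2) = (-1)(2^1)(-1) + (3)(2^5)(-2) = -190.

-190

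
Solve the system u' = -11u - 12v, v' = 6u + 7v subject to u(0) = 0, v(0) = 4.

Coefficient matrix A = [[-11, -12], [6, 7]].
Characteristic polynomial det(A - λI) = λ^2 + 4λ - 5 = 0.
Eigenvalues λ = 1, -5.
For λ=1: (A-λI) row 1 is [-12, -12], so an eigenvector is (-1, 1).
For λ=-5: (A-λI) row 1 is [-6, -12], so an eigenvector is (2, -1).
General solution: c_1e^(t)(-1,1) + c_2e^(-5t)(2,-1).
Applying u(0)=0, v(0)=4 gives c_1=8, c_2=4.

u(t) = -8e^(t) + 8e^(-5t), v(t) = 8e^(t) - 4e^(-5t)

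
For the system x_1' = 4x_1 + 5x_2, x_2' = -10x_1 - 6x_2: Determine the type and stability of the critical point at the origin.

A = [[4,5],[-10,-6]]; det(A-λI) = λ^2 + 2λ + 26.
λ = -1 ± 5i: negative real part.

stable spiral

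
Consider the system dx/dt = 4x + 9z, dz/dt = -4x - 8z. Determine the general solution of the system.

Coefficient matrix A = [[4, 9], [-4, -8]].
Characteristic polynomial det(A - λI) = λ^2 + 4λ + 4 = 0.
Single eigenvalue λ = -2 with algebraic multiplicity 2.
Eigenvector v = (-3,2); generalized eigenvector w with (A-λI)w=v is (1,-1).
General solution: e^(-2t)[c_1·v + c_2·(t·v + w)].

x(t) = -3c_1e^(-2t) - 3c_2te^(-2t) + c_2e^(-2t), z(t) = 2c_1e^(-2t) + 2c_2te^(-2t) - c_2e^(-2t)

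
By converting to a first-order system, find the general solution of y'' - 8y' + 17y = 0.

y(t) = c_1e^(4t)cos(t) + c_2e^(4t)sin(t)

Let x_1 = y, x_2 = y'. Then x_1' = x_2 and x_2' = -17x_1 + 8x_2.
A = [[0,1],[-17,8]]; det(A-λI) = λ^2 - 8λ + 17.
Eigenvalues λ = 4 ± i.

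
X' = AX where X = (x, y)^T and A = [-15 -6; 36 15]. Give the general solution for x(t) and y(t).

Coefficient matrix A = [[-15, -6], [36, 15]].
Characteristic polynomial det(A - λI) = λ^2 - 9 = 0.
Eigenvalues λ = 3, -3.
For λ=3: (A-λI) row 1 is [-18, -6], so an eigenvector is (1, -3).
For λ=-3: (A-λI) row 1 is [-12, -6], so an eigenvector is (1, -2).
General solution: C_1e^(3t)(1,-3) + C_2e^(-3t)(1,-2).

x(t) = C_1e^(3t) + C_2e^(-3t), y(t) = -3C_1e^(3t) - 2C_2e^(-3t)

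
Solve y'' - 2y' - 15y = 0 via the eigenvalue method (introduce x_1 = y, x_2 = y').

y(t) = C_1e^(5t) + C_2e^(-3t)

Let x_1 = y, x_2 = y'. Then x_1' = x_2 and x_2' = 15x_1 + 2x_2.
A = [[0,1],[15,2]]; det(A-λI) = λ^2 - 2λ - 15.
Eigenvalues λ = 5, -3 with eigenvectors (1,5), (1,-3).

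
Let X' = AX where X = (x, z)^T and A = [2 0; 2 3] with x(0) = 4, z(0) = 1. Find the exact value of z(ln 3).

A = [[2,0],[2,3]]; eigenvalues λ = 2, 3.
Eigenvectors: (1,-2) for λ=2, (0,-1) for λ=3.
From the initial condition, c_1 = 4, c_2 = -9.
z(ln 3) = (4)(3^2)(-2) + (-9)(3^3)(-1) = 171.

171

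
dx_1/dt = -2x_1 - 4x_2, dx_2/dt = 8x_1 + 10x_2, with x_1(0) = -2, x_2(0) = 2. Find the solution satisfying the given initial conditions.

Coefficient matrix A = [[-2, -4], [8, 10]].
Characteristic polynomial det(A - λI) = λ^2 - 8λ + 12 = 0.
Eigenvalues λ = 6, 2.
For λ=6: (A-λI) row 1 is [-8, -4], so an eigenvector is (-1, 2).
For λ=2: (A-λI) row 1 is [-4, -4], so an eigenvector is (-1, 1).
General solution: K_1e^(6t)(-1,2) + K_2e^(2t)(-1,1).
Applying x_1(0)=-2, x_2(0)=2 gives K_1=0, K_2=2.

x_1(t) = -2e^(2t), x_2(t) = 2e^(2t)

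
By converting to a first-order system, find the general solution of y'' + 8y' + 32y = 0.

Let x_1 = y, x_2 = y'. Then x_1' = x_2 and x_2' = -32x_1 - 8x_2.
A = [[0,1],[-32,-8]]; det(A-λI) = λ^2 + 8λ + 32.
Eigenvalues λ = -4 ± 4i.

y(t) = c_1e^(-4t)cos(4t) + c_2e^(-4t)sin(4t)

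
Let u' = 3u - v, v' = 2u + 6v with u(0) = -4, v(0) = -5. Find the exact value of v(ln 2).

-368

A = [[3,-1],[2,6]]; eigenvalues λ = 5, 4.
Eigenvectors: (1,-2) for λ=5, (-1,1) for λ=4.
From the initial condition, c_1 = 9, c_2 = 13.
v(ln 2) = (9)(2^5)(-2) + (13)(2^4)(1) = -368.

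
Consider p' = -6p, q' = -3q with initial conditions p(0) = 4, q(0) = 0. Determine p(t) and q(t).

Coefficient matrix A = [[-6, 0], [0, -3]].
Characteristic polynomial det(A - λI) = λ^2 + 9λ + 18 = 0.
Eigenvalues λ = -3, -6.
For λ=-3: (A-λI) row 1 is [-3, 0], so an eigenvector is (0, -1).
For λ=-6: (A-λI) row 2 is [0, 3], so an eigenvector is (1, 0).
General solution: K_1e^(-3t)(0,-1) + K_2e^(-6t)(1,0).
Applying p(0)=4, q(0)=0 gives K_1=0, K_2=4.

p(t) = 4e^(-6t), q(t) = 0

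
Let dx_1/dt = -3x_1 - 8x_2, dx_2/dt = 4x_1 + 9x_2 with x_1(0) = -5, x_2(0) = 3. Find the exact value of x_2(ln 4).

1032

A = [[-3,-8],[4,9]]; eigenvalues λ = 5, 1.
Eigenvectors: (1,-1) for λ=5, (2,-1) for λ=1.
From the initial condition, c_1 = -1, c_2 = -2.
x_2(ln 4) = (-1)(4^5)(-1) + (-2)(4^1)(-1) = 1032.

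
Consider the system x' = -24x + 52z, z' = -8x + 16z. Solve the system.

Coefficient matrix A = [[-24, 52], [-8, 16]].
Characteristic polynomial det(A - λI) = λ^2 + 8λ + 32 = 0.
Eigenvalues λ = -4 ± 4i (complex conjugate pair).
For λ=-4+4i: an eigenvector is (3,1) - i(-2,-1) = (3 + 2i, 1 + i).
A real fundamental pair from Re and Im of e^((-4+4i)t)v: X_1 = e^(-4t)(cos(4t)·(3,1) + sin(4t)·(-2,-1)), X_2 = e^(-4t)(sin(4t)·(3,1) - cos(4t)·(-2,-1)).
General solution: C_1X_1 + C_2X_2.

x(t) = -2C_1e^(-4t)sin(4t) + 3C_1e^(-4t)cos(4t) + 3C_2e^(-4t)sin(4t) + 2C_2e^(-4t)cos(4t), z(t) = -C_1e^(-4t)sin(4t) + C_1e^(-4t)cos(4t) + C_2e^(-4t)sin(4t) + C_2e^(-4t)cos(4t)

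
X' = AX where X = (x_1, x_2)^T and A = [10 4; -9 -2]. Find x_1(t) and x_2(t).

x_1(t) = -2c_1e^(4t) - 2c_2te^(4t) + c_2e^(4t), x_2(t) = 3c_1e^(4t) + 3c_2te^(4t) - 2c_2e^(4t)

Coefficient matrix A = [[10, 4], [-9, -2]].
Characteristic polynomial det(A - λI) = λ^2 - 8λ + 16 = 0.
Single eigenvalue λ = 4 with algebraic multiplicity 2.
Eigenvector v = (-2,3); generalized eigenvector w with (A-λI)w=v is (1,-2).
General solution: e^(4t)[c_1·v + c_2·(t·v + w)].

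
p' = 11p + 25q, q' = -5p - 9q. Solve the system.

Coefficient matrix A = [[11, 25], [-5, -9]].
Characteristic polynomial det(A - λI) = λ^2 - 2λ + 26 = 0.
Eigenvalues λ = 1 ± 5i (complex conjugate pair).
For λ=1+5i: an eigenvector is (-1,0) - i(-2,1) = (-1 + 2i, 0 - i).
A real fundamental pair from Re and Im of e^((1+5i)t)v: X_1 = e^(t)(cos(5t)·(-1,0) + sin(5t)·(-2,1)), X_2 = e^(t)(sin(5t)·(-1,0) - cos(5t)·(-2,1)).
General solution: C_1X_1 + C_2X_2.

p(t) = -2C_1e^(t)sin(5t) - C_1e^(t)cos(5t) - C_2e^(t)sin(5t) + 2C_2e^(t)cos(5t), q(t) = C_1e^(t)sin(5t) - C_2e^(t)cos(5t)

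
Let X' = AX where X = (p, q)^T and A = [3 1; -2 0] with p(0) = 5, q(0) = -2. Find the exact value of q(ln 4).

A = [[3,1],[-2,0]]; eigenvalues λ = 1, 2.
Eigenvectors: (-1,2) for λ=1, (1,-1) for λ=2.
From the initial condition, c_1 = 3, c_2 = 8.
q(ln 4) = (3)(4^1)(2) + (8)(4^2)(-1) = -104.

-104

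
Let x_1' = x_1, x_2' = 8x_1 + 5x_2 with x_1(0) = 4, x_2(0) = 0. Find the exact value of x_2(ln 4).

8160

A = [[1,0],[8,5]]; eigenvalues λ = 1, 5.
Eigenvectors: (-1,2) for λ=1, (0,-1) for λ=5.
From the initial condition, c_1 = -4, c_2 = -8.
x_2(ln 4) = (-4)(4^1)(2) + (-8)(4^5)(-1) = 8160.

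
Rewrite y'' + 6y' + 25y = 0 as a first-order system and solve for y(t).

y(t) = C_1e^(-3t)cos(4t) + C_2e^(-3t)sin(4t)

Let x_1 = y, x_2 = y'. Then x_1' = x_2 and x_2' = -25x_1 - 6x_2.
A = [[0,1],[-25,-6]]; det(A-λI) = λ^2 + 6λ + 25.
Eigenvalues λ = -3 ± 4i.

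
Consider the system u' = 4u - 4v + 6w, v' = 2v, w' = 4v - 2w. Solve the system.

Coefficient matrix A = [[4, -4, 6], [0, 2, 0], [0, 4, -2]].
det(A - λI) = 0 gives eigenvalues λ = 4, 2, -2.
For λ=4: eigenvector (1,0,0).
For λ=2: eigenvector (-1,1,1).
For λ=-2: eigenvector (-1,0,1).
General solution: c_1e^(4t)(1,0,0) + c_2e^(2t)(-1,1,1) + c_3e^(-2t)(-1,0,1).

u(t) = c_1e^(4t) - c_2e^(2t) - c_3e^(-2t), v(t) = c_2e^(2t), w(t) = c_2e^(2t) + c_3e^(-2t)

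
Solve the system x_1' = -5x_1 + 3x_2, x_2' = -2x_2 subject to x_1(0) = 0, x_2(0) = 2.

Coefficient matrix A = [[-5, 3], [0, -2]].
Characteristic polynomial det(A - λI) = λ^2 + 7λ + 10 = 0.
Eigenvalues λ = -5, -2.
For λ=-5: (A-λI) row 1 is [0, 3], so an eigenvector is (-1, 0).
For λ=-2: (A-λI) row 1 is [-3, 3], so an eigenvector is (1, 1).
General solution: c_1e^(-5t)(-1,0) + c_2e^(-2t)(1,1).
Applying x_1(0)=0, x_2(0)=2 gives c_1=2, c_2=2.

x_1(t) = 2e^(-2t) - 2e^(-5t), x_2(t) = 2e^(-2t)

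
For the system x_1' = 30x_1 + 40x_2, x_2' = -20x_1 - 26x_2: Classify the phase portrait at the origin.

unstable spiral

A = [[30,40],[-20,-26]]; det(A-λI) = λ^2 - 4λ + 20.
λ = 2 ± 4i: positive real part.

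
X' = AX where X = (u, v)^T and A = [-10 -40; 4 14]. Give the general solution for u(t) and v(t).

Coefficient matrix A = [[-10, -40], [4, 14]].
Characteristic polynomial det(A - λI) = λ^2 - 4λ + 20 = 0.
Eigenvalues λ = 2 ± 4i (complex conjugate pair).
For λ=2+4i: an eigenvector is (-3,1) - i(-1,0) = (-3 + i, 1).
A real fundamental pair from Re and Im of e^((2+4i)t)v: X_1 = e^(2t)(cos(4t)·(-3,1) + sin(4t)·(-1,0)), X_2 = e^(2t)(sin(4t)·(-3,1) - cos(4t)·(-1,0)).
General solution: C_1X_1 + C_2X_2.

u(t) = -C_1e^(2t)sin(4t) - 3C_1e^(2t)cos(4t) - 3C_2e^(2t)sin(4t) + C_2e^(2t)cos(4t), v(t) = C_1e^(2t)cos(4t) + C_2e^(2t)sin(4t)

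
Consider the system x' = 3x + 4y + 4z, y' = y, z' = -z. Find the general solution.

Coefficient matrix A = [[3, 4, 4], [0, 1, 0], [0, 0, -1]].
det(A - λI) = 0 gives eigenvalues λ = 3, 1, -1.
For λ=3: eigenvector (1,0,0).
For λ=1: eigenvector (-2,1,0).
For λ=-1: eigenvector (-1,0,1).
General solution: c_1e^(3t)(1,0,0) + c_2e^(t)(-2,1,0) + c_3e^(-t)(-1,0,1).

x(t) = c_1e^(3t) - 2c_2e^(t) - c_3e^(-t), y(t) = c_2e^(t), z(t) = c_3e^(-t)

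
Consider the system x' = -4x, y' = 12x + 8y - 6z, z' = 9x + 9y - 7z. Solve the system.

Coefficient matrix A = [[-4, 0, 0], [12, 8, -6], [9, 9, -7]].
det(A - λI) = 0 gives eigenvalues λ = 2, -4, -1.
For λ=2: eigenvector (0,1,1).
For λ=-4: eigenvector (1,-1,0).
For λ=-1: eigenvector (0,2,3).
General solution: K_1e^(2t)(0,1,1) + K_2e^(-4t)(1,-1,0) + K_3e^(-t)(0,2,3).

x(t) = K_2e^(-4t), y(t) = K_1e^(2t) - K_2e^(-4t) + 2K_3e^(-t), z(t) = K_1e^(2t) + 3K_3e^(-t)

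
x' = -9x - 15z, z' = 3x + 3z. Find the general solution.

x(t) = -2c_1e^(-3t)sin(3t) + c_1e^(-3t)cos(3t) + c_2e^(-3t)sin(3t) + 2c_2e^(-3t)cos(3t), z(t) = c_1e^(-3t)sin(3t) - c_2e^(-3t)cos(3t)

Coefficient matrix A = [[-9, -15], [3, 3]].
Characteristic polynomial det(A - λI) = λ^2 + 6λ + 18 = 0.
Eigenvalues λ = -3 ± 3i (complex conjugate pair).
For λ=-3+3i: an eigenvector is (1,0) - i(-2,1) = (1 + 2i, 0 - i).
A real fundamental pair from Re and Im of e^((-3+3i)t)v: X_1 = e^(-3t)(cos(3t)·(1,0) + sin(3t)·(-2,1)), X_2 = e^(-3t)(sin(3t)·(1,0) - cos(3t)·(-2,1)).
General solution: c_1X_1 + c_2X_2.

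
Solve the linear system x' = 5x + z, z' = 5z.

Coefficient matrix A = [[5, 1], [0, 5]].
Characteristic polynomial det(A - λI) = λ^2 - 10λ + 25 = 0.
Single eigenvalue λ = 5 with algebraic multiplicity 2.
Eigenvector v = (-1,0); generalized eigenvector w with (A-λI)w=v is (-3,-1).
General solution: e^(5t)[C_1·v + C_2·(t·v + w)].

x(t) = -C_1e^(5t) - C_2te^(5t) - 3C_2e^(5t), z(t) = -C_2e^(5t)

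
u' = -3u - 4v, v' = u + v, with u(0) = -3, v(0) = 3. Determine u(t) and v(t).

u(t) = -6te^(-t) - 3e^(-t), v(t) = 3te^(-t) + 3e^(-t)

Coefficient matrix A = [[-3, -4], [1, 1]].
Characteristic polynomial det(A - λI) = λ^2 + 2λ + 1 = 0.
Single eigenvalue λ = -1 with algebraic multiplicity 2.
Eigenvector v = (-2,1); generalized eigenvector w with (A-λI)w=v is (3,-1).
General solution: e^(-t)[C_1·v + C_2·(t·v + w)].
Applying u(0)=-3, v(0)=3 gives C_1=6, C_2=3.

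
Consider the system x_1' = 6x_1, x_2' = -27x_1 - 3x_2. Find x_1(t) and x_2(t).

Coefficient matrix A = [[6, 0], [-27, -3]].
Characteristic polynomial det(A - λI) = λ^2 - 3λ - 18 = 0.
Eigenvalues λ = 6, -3.
For λ=6: (A-λI) row 2 is [-27, -9], so an eigenvector is (1, -3).
For λ=-3: (A-λI) row 1 is [9, 0], so an eigenvector is (0, 1).
General solution: c_1e^(6t)(1,-3) + c_2e^(-3t)(0,1).

x_1(t) = c_1e^(6t), x_2(t) = -3c_1e^(6t) + c_2e^(-3t)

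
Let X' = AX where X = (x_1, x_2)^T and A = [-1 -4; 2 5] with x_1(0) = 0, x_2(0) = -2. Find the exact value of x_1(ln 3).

A = [[-1,-4],[2,5]]; eigenvalues λ = 1, 3.
Eigenvectors: (2,-1) for λ=1, (1,-1) for λ=3.
From the initial condition, c_1 = -2, c_2 = 4.
x_1(ln 3) = (-2)(3^1)(2) + (4)(3^3)(1) = 96.

96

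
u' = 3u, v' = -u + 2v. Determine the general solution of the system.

u(t) = c_2e^(3t), v(t) = c_1e^(2t) - c_2e^(3t)

Coefficient matrix A = [[3, 0], [-1, 2]].
Characteristic polynomial det(A - λI) = λ^2 - 5λ + 6 = 0.
Eigenvalues λ = 2, 3.
For λ=2: (A-λI) row 1 is [1, 0], so an eigenvector is (0, 1).
For λ=3: (A-λI) row 2 is [-1, -1], so an eigenvector is (1, -1).
General solution: c_1e^(2t)(0,1) + c_2e^(3t)(1,-1).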